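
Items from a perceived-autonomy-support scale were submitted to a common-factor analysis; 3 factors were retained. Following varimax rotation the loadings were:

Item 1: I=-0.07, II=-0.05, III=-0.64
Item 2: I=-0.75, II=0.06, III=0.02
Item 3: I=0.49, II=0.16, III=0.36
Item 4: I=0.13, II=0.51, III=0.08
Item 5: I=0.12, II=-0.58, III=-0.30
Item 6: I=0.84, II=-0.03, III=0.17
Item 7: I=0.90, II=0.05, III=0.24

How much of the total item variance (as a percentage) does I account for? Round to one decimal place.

SS loadings for I = (-0.07)² + (-0.75)² + 0.49² + 0.13² + 0.12² + 0.84² + 0.90² = 2.3544
With 7 standardized items, total variance = 7. Proportion = 2.3544/7 = 0.3363 → 33.63%.

33.6%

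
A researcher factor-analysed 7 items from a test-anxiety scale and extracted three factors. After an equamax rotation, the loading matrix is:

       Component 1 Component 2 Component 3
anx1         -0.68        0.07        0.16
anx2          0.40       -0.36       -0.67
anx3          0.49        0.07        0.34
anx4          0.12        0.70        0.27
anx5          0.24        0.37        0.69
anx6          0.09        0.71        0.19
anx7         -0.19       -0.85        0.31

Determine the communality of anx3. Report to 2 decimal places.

h² = 0.49² + 0.07² + 0.34² = 0.2401 + 0.0049 + 0.1156 = 0.3606

0.36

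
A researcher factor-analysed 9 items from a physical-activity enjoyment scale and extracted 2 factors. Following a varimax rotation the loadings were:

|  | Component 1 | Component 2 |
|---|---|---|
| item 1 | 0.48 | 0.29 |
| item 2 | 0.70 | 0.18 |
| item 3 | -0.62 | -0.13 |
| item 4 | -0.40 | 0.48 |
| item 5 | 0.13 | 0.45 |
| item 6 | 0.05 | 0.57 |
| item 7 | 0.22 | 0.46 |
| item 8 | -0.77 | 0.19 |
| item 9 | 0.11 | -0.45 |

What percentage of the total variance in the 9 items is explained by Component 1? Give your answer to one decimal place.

21.5%

SS loadings for Component 1 = 0.48² + 0.70² + (-0.62)² + (-0.40)² + 0.13² + 0.05² + 0.22² + (-0.77)² + 0.11² = 1.9376
With 9 standardized items, total variance = 9. Proportion = 1.9376/9 = 0.2153 → 21.53%.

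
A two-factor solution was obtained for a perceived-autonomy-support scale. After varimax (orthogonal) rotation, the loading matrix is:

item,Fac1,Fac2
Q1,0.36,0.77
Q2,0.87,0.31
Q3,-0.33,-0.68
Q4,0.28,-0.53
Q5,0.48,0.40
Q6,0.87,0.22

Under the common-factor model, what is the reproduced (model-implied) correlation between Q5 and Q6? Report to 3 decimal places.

r̂ = Σ λ_i·λ_j across factors = (0.48)(0.87) + (0.40)(0.22)
  = +0.4176 +0.0880 = 0.5056

0.506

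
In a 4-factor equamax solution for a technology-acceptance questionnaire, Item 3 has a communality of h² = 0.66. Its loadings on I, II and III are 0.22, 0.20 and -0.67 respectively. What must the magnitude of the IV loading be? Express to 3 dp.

Under orthogonal rotation h² = Σλ², so λ_IV² = h² − (0.5373) = 0.66 − 0.5373 = 0.1227.
|λ| = √0.1227 = 0.3503.

0.350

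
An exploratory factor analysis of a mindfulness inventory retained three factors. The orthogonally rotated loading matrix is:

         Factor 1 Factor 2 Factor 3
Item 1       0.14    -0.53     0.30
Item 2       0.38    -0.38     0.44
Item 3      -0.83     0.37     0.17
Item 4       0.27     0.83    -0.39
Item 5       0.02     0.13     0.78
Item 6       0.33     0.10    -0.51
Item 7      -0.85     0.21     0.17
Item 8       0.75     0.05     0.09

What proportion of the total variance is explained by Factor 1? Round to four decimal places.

SS loadings for Factor 1 = 0.14² + 0.38² + (-0.83)² + 0.27² + 0.02² + 0.33² + (-0.85)² + 0.75² = 2.3201
Proportion of variance = 2.3201 / 8 = 0.2900.

0.2900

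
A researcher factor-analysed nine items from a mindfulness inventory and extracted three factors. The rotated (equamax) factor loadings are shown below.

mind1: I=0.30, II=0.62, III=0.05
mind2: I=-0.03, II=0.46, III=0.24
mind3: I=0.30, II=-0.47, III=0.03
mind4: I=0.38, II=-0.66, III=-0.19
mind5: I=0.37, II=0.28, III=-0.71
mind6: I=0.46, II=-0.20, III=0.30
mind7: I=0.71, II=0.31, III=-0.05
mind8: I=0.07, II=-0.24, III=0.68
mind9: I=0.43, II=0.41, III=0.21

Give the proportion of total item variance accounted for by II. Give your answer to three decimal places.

SS loadings for II = 0.62² + 0.46² + (-0.47)² + (-0.66)² + 0.28² + (-0.20)² + 0.31² + (-0.24)² + 0.41² = 1.6927
Proportion of variance = 1.6927 / 9 = 0.1881.

0.188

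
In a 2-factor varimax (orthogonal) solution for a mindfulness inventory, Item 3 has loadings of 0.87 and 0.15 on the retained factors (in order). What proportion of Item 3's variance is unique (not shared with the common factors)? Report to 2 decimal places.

h² = 0.87² + 0.15² = 0.7569 + 0.0225 = 0.7794
Uniqueness u² = 1 − h² = 1 − 0.7794 = 0.2206

0.22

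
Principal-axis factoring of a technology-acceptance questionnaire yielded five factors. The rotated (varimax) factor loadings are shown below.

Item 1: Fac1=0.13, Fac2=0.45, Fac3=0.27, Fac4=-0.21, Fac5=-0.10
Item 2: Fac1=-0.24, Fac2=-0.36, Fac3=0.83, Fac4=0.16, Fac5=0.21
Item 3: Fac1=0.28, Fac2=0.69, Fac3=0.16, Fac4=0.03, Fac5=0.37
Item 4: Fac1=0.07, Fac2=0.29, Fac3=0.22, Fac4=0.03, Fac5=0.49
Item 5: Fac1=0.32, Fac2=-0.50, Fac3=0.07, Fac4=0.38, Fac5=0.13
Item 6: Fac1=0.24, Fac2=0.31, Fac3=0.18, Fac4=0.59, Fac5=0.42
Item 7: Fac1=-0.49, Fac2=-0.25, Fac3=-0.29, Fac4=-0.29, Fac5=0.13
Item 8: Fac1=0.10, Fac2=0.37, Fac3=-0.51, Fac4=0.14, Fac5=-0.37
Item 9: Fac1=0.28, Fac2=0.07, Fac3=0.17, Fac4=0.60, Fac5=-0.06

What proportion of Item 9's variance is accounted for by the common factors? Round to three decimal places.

h² = 0.28² + 0.07² + 0.17² + 0.60² + (-0.06)² = 0.0784 + 0.0049 + 0.0289 + 0.3600 + 0.0036 = 0.4758

0.476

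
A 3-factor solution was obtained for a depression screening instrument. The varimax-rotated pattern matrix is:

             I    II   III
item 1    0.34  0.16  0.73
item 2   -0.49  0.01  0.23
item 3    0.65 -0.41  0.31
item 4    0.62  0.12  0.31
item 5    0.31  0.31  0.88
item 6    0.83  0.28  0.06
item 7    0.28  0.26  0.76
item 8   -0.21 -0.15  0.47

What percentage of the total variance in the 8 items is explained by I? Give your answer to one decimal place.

SS loadings for I = 0.34² + (-0.49)² + 0.65² + 0.62² + 0.31² + 0.83² + 0.28² + (-0.21)² = 2.0701
With 8 standardized items, total variance = 8. Proportion = 2.0701/8 = 0.2588 → 25.88%.

25.9%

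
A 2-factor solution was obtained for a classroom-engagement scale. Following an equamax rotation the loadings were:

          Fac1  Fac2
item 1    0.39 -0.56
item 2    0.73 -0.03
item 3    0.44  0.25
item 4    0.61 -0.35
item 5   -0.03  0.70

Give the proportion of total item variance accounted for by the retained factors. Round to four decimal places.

0.4482

Communalities: 0.4657, 0.5338, 0.2561, 0.4946, 0.4909; Σh² = 2.2411.
Total variance with 5 standardized items is 5, so the solution explains 2.2411/5 = 0.4482.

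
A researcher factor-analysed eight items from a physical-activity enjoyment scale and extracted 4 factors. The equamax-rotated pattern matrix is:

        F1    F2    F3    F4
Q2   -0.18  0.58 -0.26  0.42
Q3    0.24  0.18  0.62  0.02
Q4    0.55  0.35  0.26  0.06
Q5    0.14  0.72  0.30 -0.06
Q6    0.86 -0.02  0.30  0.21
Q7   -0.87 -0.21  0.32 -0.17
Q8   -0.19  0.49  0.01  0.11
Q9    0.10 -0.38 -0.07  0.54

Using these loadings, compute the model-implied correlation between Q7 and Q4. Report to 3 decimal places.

-0.479

r̂ = Σ λ_i·λ_j across factors = (-0.87)(0.55) + (-0.21)(0.35) + (0.32)(0.26) + (-0.17)(0.06)
  = -0.4785 -0.0735 +0.0832 -0.0102 = -0.4790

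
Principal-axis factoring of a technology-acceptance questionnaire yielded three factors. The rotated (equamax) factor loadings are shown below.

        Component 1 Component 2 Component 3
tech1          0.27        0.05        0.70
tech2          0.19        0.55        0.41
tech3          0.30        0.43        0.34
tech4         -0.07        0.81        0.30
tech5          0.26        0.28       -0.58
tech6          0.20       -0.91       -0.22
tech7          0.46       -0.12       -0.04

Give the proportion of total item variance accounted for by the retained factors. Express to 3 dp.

0.549

Communalities: 0.5654, 0.5067, 0.3905, 0.7510, 0.4824, 0.9165, 0.2276; Σh² = 3.8401.
Total variance with 7 standardized items is 7, so the solution explains 3.8401/7 = 0.5486.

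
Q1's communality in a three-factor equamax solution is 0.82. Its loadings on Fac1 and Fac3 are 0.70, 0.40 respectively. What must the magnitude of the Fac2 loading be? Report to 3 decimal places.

Under orthogonal rotation h² = Σλ², so λ_Fac2² = h² − (0.6500) = 0.82 − 0.6500 = 0.1700.
|λ| = √0.1700 = 0.4123.

0.412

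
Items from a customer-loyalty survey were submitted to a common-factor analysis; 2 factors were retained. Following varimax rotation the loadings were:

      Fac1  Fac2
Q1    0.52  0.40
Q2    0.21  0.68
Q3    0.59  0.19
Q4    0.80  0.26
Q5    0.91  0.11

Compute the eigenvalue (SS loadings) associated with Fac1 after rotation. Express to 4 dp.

2.1307

SS loadings for Fac1 = 0.52² + 0.21² + 0.59² + 0.80² + 0.91² = 0.2704 + 0.0441 + 0.3481 + 0.6400 + 0.8281 = 2.1307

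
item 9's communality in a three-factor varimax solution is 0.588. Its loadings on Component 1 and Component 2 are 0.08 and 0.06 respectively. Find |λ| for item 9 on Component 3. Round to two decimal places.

Under orthogonal rotation h² = Σλ², so λ_Component 3² = h² − (0.0100) = 0.588 − 0.0100 = 0.5780.
|λ| = √0.5780 = 0.7603.

0.76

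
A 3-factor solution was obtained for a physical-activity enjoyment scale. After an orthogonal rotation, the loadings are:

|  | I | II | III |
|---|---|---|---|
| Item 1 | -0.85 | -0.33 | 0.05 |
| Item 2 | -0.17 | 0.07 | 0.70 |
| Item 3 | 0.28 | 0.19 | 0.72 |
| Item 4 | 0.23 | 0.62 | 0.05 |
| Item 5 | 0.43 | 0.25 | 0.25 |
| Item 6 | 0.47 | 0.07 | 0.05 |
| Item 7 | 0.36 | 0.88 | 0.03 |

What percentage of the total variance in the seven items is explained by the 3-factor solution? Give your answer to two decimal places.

Communalities: 0.8339, 0.5238, 0.6329, 0.4398, 0.3099, 0.2283, 0.9049; Σh² = 3.8735.
Total variance with 7 standardized items is 7, so the solution explains 3.8735/7 = 0.5534 = 55.34%.

55.34%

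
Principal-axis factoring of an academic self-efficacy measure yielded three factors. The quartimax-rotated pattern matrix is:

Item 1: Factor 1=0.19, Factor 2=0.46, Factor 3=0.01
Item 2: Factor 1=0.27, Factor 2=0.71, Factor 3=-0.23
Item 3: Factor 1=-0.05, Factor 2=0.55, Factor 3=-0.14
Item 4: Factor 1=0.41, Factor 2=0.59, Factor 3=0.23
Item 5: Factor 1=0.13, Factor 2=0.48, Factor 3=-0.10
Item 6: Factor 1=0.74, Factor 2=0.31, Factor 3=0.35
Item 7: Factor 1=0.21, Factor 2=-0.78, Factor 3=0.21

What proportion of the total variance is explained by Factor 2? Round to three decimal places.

0.329

SS loadings for Factor 2 = 0.46² + 0.71² + 0.55² + 0.59² + 0.48² + 0.31² + (-0.78)² = 2.3012
Proportion of variance = 2.3012 / 7 = 0.3287.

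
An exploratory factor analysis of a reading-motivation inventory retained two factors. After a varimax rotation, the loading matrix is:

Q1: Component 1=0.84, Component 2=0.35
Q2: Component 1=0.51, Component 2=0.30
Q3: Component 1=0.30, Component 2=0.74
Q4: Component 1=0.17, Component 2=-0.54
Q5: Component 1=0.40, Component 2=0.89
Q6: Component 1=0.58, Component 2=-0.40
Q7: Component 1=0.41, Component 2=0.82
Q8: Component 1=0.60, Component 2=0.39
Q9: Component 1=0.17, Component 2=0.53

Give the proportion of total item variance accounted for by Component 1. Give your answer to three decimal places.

SS loadings for Component 1 = 0.84² + 0.51² + 0.30² + 0.17² + 0.40² + 0.58² + 0.41² + 0.60² + 0.17² = 2.1380
Proportion of variance = 2.1380 / 9 = 0.2376.

0.238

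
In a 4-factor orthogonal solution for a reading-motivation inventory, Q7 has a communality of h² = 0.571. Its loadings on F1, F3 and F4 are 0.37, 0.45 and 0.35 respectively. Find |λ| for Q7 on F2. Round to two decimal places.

0.33

Under orthogonal rotation h² = Σλ², so λ_F2² = h² − (0.4619) = 0.571 − 0.4619 = 0.1091.
|λ| = √0.1091 = 0.3303.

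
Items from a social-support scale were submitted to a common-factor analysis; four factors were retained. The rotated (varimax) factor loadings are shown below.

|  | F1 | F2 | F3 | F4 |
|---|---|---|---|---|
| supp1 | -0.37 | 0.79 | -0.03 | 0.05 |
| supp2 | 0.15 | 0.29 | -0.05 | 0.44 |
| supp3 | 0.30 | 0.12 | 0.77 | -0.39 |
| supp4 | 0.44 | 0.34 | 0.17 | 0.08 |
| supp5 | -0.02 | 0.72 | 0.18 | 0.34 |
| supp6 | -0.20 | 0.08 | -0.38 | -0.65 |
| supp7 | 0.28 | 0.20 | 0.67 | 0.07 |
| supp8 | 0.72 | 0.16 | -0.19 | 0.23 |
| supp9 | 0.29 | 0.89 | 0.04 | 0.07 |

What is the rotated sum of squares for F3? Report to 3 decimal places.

SS loadings for F3 = (-0.03)² + (-0.05)² + 0.77² + 0.17² + 0.18² + (-0.38)² + 0.67² + (-0.19)² + 0.04² = 0.0009 + 0.0025 + 0.5929 + 0.0289 + 0.0324 + 0.1444 + 0.4489 + 0.0361 + 0.0016 = 1.2886

1.289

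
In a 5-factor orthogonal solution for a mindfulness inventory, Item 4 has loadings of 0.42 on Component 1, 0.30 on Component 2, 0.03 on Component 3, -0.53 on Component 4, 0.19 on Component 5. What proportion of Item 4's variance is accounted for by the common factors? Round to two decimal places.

0.58

h² = 0.42² + 0.30² + 0.03² + (-0.53)² + 0.19² = 0.1764 + 0.0900 + 0.0009 + 0.2809 + 0.0361 = 0.5843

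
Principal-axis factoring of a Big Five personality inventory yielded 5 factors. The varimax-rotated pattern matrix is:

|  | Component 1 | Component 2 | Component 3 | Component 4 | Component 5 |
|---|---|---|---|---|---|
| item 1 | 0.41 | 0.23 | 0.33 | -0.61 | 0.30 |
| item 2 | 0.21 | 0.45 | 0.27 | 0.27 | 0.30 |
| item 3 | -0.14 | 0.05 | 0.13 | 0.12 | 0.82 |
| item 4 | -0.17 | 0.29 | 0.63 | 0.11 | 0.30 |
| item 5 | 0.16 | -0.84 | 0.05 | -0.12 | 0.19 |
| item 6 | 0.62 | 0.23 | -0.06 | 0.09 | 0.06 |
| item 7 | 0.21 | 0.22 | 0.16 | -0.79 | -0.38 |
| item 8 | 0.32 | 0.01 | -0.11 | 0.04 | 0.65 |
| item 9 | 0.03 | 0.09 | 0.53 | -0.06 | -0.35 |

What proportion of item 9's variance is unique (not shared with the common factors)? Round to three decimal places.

0.584

h² = 0.03² + 0.09² + 0.53² + (-0.06)² + (-0.35)² = 0.0009 + 0.0081 + 0.2809 + 0.0036 + 0.1225 = 0.4160
Uniqueness u² = 1 − h² = 1 − 0.4160 = 0.5840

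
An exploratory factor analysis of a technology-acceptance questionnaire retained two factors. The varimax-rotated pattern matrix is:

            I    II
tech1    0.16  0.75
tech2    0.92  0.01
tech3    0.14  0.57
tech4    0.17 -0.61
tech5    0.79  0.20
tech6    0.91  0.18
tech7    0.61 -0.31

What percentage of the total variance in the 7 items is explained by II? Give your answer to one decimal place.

20.4%

SS loadings for II = 0.75² + 0.01² + 0.57² + (-0.61)² + 0.20² + 0.18² + (-0.31)² = 1.4281
With 7 standardized items, total variance = 7. Proportion = 1.4281/7 = 0.2040 → 20.40%.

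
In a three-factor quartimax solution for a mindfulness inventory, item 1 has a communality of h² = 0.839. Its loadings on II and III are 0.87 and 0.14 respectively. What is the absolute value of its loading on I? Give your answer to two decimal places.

Under orthogonal rotation h² = Σλ², so λ_I² = h² − (0.7765) = 0.839 − 0.7765 = 0.0625.
|λ| = √0.0625 = 0.2500.

0.25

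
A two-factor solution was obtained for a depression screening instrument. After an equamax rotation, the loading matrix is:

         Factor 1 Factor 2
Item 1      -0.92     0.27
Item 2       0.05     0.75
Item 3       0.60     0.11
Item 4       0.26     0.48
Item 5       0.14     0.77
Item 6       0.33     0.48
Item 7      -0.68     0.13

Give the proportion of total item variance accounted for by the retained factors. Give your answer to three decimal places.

0.512

SS loadings by factor: 1.8674, 1.7181; total = 3.5855.
Total variance with 7 standardized items is 7, so the solution explains 3.5855/7 = 0.5122.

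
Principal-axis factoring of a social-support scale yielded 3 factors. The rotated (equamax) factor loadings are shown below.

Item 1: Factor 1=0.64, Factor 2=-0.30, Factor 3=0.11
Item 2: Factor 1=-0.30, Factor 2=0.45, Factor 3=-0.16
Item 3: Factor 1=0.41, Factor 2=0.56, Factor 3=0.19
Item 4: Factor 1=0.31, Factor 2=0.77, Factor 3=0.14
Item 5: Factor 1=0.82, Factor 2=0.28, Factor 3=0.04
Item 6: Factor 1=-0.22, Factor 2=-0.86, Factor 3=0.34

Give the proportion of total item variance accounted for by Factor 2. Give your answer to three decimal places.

SS loadings for Factor 2 = (-0.30)² + 0.45² + 0.56² + 0.77² + 0.28² + (-0.86)² = 2.0170
Proportion of variance = 2.0170 / 6 = 0.3362.

0.336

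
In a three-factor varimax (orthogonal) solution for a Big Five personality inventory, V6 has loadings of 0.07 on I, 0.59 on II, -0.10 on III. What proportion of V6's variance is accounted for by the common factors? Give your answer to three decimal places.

0.363

h² = 0.07² + 0.59² + (-0.10)² = 0.0049 + 0.3481 + 0.0100 = 0.3630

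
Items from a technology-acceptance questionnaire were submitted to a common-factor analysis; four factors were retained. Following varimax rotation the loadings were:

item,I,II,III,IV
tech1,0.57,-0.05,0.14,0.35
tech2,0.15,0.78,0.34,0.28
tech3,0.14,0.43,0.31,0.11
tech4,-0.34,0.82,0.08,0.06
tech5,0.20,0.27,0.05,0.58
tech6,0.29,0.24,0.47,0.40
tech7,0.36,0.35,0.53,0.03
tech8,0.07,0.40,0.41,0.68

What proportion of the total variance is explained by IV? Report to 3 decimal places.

SS loadings for IV = 0.35² + 0.28² + 0.11² + 0.06² + 0.58² + 0.40² + 0.03² + 0.68² = 1.1763
Proportion of variance = 1.1763 / 8 = 0.1470.

0.147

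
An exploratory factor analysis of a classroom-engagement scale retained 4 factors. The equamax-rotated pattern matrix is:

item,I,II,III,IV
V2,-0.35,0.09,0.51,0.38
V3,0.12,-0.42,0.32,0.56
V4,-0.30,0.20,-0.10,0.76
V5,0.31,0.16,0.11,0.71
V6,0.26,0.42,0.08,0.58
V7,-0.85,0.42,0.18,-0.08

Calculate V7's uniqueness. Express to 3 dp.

h² = (-0.85)² + 0.42² + 0.18² + (-0.08)² = 0.7225 + 0.1764 + 0.0324 + 0.0064 = 0.9377
Uniqueness u² = 1 − h² = 1 − 0.9377 = 0.0623

0.062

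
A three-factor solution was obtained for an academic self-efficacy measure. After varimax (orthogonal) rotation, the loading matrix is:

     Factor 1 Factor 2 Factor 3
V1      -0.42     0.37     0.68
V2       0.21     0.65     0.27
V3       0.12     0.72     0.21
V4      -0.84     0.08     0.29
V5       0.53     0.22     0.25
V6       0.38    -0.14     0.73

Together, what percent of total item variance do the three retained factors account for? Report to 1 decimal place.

Communalities: 0.7757, 0.5395, 0.5769, 0.7961, 0.3918, 0.6969; Σh² = 3.7769.
Total variance with 6 standardized items is 6, so the solution explains 3.7769/6 = 0.6295 = 62.95%.

62.9%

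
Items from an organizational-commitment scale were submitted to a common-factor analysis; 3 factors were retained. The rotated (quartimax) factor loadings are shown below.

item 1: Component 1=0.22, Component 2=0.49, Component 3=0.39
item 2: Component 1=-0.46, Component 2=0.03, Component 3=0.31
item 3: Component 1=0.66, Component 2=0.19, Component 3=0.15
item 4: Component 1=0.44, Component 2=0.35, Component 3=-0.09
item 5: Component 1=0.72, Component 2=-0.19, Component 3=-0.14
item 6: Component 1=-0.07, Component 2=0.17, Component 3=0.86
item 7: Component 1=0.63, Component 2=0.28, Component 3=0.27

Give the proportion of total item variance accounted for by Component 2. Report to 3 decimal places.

SS loadings for Component 2 = 0.49² + 0.03² + 0.19² + 0.35² + (-0.19)² + 0.17² + 0.28² = 0.5430
Proportion of variance = 0.5430 / 7 = 0.0776.

0.078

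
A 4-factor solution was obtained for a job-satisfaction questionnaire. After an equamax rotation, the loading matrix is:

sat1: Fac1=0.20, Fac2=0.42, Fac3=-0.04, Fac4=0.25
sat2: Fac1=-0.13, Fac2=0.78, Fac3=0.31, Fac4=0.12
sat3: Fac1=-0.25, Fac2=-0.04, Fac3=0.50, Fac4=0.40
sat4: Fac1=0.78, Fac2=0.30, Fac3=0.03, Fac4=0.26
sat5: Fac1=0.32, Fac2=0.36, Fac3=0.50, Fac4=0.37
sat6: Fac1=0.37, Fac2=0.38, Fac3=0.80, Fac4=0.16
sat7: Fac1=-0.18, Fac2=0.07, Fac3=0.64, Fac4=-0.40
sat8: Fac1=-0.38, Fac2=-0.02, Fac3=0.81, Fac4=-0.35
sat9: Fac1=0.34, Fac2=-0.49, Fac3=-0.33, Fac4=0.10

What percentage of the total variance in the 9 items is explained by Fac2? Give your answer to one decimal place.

SS loadings for Fac2 = 0.42² + 0.78² + (-0.04)² + 0.30² + 0.36² + 0.38² + 0.07² + (-0.02)² + (-0.49)² = 1.3958
With 9 standardized items, total variance = 9. Proportion = 1.3958/9 = 0.1551 → 15.51%.

15.5%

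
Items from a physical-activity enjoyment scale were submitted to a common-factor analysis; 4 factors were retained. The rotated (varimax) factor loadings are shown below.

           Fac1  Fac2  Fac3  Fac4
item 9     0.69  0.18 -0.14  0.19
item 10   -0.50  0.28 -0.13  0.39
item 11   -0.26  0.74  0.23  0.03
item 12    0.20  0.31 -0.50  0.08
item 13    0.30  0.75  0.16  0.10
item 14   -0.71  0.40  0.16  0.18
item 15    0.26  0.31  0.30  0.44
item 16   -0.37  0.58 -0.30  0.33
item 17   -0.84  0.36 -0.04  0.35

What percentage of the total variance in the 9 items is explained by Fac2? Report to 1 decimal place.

22.7%

SS loadings for Fac2 = 0.18² + 0.28² + 0.74² + 0.31² + 0.75² + 0.40² + 0.31² + 0.58² + 0.36² = 2.0391
With 9 standardized items, total variance = 9. Proportion = 2.0391/9 = 0.2266 → 22.66%.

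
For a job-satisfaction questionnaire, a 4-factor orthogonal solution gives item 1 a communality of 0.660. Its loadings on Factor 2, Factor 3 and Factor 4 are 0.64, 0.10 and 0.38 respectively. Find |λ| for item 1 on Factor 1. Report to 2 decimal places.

0.31

Under orthogonal rotation h² = Σλ², so λ_Factor 1² = h² − (0.5640) = 0.660 − 0.5640 = 0.0960.
|λ| = √0.0960 = 0.3098.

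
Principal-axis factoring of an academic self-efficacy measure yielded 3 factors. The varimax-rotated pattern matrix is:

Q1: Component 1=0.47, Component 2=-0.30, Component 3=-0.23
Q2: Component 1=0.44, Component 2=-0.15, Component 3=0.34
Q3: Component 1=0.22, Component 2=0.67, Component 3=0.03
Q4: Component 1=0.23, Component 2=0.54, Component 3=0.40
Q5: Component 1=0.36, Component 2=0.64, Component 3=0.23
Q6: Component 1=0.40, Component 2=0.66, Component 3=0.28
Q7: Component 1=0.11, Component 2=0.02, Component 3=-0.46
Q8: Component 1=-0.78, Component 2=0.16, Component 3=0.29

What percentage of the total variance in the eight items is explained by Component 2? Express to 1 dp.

SS loadings for Component 2 = (-0.30)² + (-0.15)² + 0.67² + 0.54² + 0.64² + 0.66² + 0.02² + 0.16² = 1.7242
With 8 standardized items, total variance = 8. Proportion = 1.7242/8 = 0.2155 → 21.55%.

21.6%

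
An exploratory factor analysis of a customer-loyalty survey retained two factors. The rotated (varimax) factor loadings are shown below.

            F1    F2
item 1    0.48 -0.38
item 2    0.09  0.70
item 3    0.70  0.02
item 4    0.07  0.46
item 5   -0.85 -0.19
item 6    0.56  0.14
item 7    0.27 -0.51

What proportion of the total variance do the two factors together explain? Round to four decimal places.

0.4292

SS loadings by factor: 1.8424, 1.1622; total = 3.0046.
Total variance with 7 standardized items is 7, so the solution explains 3.0046/7 = 0.4292.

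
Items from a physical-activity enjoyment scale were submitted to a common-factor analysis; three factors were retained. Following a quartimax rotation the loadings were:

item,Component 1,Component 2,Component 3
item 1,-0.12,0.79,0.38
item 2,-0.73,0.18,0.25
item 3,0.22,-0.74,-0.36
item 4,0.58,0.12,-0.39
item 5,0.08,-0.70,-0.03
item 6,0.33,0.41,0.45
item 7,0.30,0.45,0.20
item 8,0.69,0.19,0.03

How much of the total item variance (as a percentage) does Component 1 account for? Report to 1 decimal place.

20.2%

SS loadings for Component 1 = (-0.12)² + (-0.73)² + 0.22² + 0.58² + 0.08² + 0.33² + 0.30² + 0.69² = 1.6135
With 8 standardized items, total variance = 8. Proportion = 1.6135/8 = 0.2017 → 20.17%.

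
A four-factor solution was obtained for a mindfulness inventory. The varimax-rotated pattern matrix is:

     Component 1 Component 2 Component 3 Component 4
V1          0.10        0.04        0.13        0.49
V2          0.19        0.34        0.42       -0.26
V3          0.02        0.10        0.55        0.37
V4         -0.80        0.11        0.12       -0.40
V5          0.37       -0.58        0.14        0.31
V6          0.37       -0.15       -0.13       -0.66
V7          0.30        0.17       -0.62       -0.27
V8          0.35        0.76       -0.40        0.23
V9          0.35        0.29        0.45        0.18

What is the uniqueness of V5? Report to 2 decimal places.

0.41

h² = 0.37² + (-0.58)² + 0.14² + 0.31² = 0.1369 + 0.3364 + 0.0196 + 0.0961 = 0.5890
Uniqueness u² = 1 − h² = 1 − 0.5890 = 0.4110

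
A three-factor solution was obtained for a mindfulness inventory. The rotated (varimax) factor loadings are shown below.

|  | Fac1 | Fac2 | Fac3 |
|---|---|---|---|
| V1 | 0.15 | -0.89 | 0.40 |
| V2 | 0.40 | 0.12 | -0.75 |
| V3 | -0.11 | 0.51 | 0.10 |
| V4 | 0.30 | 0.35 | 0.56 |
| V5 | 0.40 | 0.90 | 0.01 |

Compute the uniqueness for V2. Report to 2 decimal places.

h² = 0.40² + 0.12² + (-0.75)² = 0.1600 + 0.0144 + 0.5625 = 0.7369
Uniqueness u² = 1 − h² = 1 − 0.7369 = 0.2631

0.26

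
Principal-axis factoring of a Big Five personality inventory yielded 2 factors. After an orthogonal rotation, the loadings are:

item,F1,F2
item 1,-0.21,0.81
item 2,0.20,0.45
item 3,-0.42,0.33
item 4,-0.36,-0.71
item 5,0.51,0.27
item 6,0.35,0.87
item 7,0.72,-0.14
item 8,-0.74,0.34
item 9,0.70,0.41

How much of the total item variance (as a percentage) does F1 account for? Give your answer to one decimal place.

SS loadings for F1 = (-0.21)² + 0.20² + (-0.42)² + (-0.36)² + 0.51² + 0.35² + 0.72² + (-0.74)² + 0.70² = 2.3287
With 9 standardized items, total variance = 9. Proportion = 2.3287/9 = 0.2587 → 25.87%.

25.9%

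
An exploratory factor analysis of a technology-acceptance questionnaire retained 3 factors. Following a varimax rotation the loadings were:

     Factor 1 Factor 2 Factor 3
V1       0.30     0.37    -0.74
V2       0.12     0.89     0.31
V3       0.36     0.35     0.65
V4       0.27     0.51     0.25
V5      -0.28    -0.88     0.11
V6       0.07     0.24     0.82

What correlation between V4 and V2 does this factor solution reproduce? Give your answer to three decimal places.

r̂ = Σ λ_i·λ_j across factors = (0.27)(0.12) + (0.51)(0.89) + (0.25)(0.31)
  = +0.0324 +0.4539 +0.0775 = 0.5638

0.564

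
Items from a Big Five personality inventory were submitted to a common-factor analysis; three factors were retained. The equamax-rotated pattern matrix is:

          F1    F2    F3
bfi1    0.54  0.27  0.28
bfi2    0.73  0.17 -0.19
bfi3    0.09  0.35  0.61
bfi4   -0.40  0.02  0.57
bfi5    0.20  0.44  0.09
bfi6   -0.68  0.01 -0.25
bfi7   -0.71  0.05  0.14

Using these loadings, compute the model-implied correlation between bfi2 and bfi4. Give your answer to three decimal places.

r̂ = Σ λ_i·λ_j across factors = (0.73)(-0.40) + (0.17)(0.02) + (-0.19)(0.57)
  = -0.2920 +0.0034 -0.1083 = -0.3969

-0.397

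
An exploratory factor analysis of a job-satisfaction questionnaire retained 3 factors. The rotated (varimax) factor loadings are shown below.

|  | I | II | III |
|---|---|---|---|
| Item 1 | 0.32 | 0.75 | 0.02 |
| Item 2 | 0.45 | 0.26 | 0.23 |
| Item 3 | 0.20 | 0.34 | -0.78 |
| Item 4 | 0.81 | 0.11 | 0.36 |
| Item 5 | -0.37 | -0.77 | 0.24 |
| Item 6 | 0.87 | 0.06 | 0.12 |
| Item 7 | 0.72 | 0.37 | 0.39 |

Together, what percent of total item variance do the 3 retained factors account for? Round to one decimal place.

70.3%

SS loadings by factor: 2.4132, 1.4912, 1.0154; total = 4.9198.
Total variance with 7 standardized items is 7, so the solution explains 4.9198/7 = 0.7028 = 70.28%.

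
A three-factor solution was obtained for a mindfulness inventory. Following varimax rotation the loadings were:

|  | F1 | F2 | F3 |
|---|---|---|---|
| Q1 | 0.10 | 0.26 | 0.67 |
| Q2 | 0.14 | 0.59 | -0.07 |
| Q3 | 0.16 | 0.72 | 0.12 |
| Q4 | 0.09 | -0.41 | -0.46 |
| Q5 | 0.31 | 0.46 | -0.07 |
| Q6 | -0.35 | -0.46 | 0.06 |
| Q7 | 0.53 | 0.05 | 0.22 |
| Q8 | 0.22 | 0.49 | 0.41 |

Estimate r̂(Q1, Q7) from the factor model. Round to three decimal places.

0.213

r̂ = Σ λ_i·λ_j across factors = (0.10)(0.53) + (0.26)(0.05) + (0.67)(0.22)
  = +0.0530 +0.0130 +0.1474 = 0.2134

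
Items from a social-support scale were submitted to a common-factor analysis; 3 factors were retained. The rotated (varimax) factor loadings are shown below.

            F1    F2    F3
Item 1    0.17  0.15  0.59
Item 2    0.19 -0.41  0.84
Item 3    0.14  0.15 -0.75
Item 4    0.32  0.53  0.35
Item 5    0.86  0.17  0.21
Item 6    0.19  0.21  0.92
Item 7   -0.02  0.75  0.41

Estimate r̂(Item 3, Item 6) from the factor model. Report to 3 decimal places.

r̂ = Σ λ_i·λ_j across factors = (0.14)(0.19) + (0.15)(0.21) + (-0.75)(0.92)
  = +0.0266 +0.0315 -0.6900 = -0.6319

-0.632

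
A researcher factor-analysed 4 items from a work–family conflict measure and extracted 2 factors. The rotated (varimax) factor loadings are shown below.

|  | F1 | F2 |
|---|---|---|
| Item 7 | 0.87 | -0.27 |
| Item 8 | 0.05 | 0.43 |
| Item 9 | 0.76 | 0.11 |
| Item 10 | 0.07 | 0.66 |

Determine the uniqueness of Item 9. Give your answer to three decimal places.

0.410

h² = 0.76² + 0.11² = 0.5776 + 0.0121 = 0.5897
Uniqueness u² = 1 − h² = 1 − 0.5897 = 0.4103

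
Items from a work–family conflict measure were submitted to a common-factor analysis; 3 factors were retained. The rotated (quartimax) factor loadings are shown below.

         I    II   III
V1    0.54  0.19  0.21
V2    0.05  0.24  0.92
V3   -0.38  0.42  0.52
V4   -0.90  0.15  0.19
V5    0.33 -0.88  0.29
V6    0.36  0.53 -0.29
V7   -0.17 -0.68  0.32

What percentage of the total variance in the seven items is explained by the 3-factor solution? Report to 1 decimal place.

SS loadings by factor: 1.5159, 1.8103, 1.4676; total = 4.7938.
Total variance with 7 standardized items is 7, so the solution explains 4.7938/7 = 0.6848 = 68.48%.

68.5%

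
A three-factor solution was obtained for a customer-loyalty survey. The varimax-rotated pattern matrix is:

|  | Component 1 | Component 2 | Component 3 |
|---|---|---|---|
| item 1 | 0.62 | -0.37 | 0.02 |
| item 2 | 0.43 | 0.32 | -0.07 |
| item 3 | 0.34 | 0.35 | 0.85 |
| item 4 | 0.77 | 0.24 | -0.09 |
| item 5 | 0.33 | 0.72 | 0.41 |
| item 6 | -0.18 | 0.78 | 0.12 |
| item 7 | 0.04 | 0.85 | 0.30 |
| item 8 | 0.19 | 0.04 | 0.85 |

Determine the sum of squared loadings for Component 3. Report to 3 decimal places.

SS loadings for Component 3 = 0.02² + (-0.07)² + 0.85² + (-0.09)² + 0.41² + 0.12² + 0.30² + 0.85² = 0.0004 + 0.0049 + 0.7225 + 0.0081 + 0.1681 + 0.0144 + 0.0900 + 0.7225 = 1.7309

1.731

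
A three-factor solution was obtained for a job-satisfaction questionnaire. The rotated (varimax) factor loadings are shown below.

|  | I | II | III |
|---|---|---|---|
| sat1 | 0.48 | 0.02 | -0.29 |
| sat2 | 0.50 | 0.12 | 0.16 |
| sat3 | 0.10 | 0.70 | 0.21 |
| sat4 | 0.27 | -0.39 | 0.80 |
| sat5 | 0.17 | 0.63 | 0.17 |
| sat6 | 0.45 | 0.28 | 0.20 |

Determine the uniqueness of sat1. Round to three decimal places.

0.685

h² = 0.48² + 0.02² + (-0.29)² = 0.2304 + 0.0004 + 0.0841 = 0.3149
Uniqueness u² = 1 − h² = 1 − 0.3149 = 0.6851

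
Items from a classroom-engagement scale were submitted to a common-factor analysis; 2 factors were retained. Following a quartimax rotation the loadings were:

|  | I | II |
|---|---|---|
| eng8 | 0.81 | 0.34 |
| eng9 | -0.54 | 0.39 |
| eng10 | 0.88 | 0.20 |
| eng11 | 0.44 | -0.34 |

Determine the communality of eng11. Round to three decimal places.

h² = 0.44² + (-0.34)² = 0.1936 + 0.1156 = 0.3092

0.309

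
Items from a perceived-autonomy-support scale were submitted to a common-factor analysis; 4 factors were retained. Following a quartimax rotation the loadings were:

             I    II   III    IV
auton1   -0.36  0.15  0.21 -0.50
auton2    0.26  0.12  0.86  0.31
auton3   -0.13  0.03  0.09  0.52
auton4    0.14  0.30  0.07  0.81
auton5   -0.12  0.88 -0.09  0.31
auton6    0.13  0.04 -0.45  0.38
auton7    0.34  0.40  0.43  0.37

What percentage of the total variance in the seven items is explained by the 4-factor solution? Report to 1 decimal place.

Communalities: 0.4462, 0.9177, 0.2963, 0.7706, 0.8930, 0.3654, 0.5974; Σh² = 4.2866.
Total variance with 7 standardized items is 7, so the solution explains 4.2866/7 = 0.6124 = 61.24%.

61.2%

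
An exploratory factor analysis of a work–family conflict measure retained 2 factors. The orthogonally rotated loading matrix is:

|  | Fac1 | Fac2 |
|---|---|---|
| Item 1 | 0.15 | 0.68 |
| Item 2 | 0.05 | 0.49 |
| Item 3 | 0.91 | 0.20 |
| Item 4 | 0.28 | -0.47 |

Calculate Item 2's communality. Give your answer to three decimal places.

0.243

h² = 0.05² + 0.49² = 0.0025 + 0.2401 = 0.2426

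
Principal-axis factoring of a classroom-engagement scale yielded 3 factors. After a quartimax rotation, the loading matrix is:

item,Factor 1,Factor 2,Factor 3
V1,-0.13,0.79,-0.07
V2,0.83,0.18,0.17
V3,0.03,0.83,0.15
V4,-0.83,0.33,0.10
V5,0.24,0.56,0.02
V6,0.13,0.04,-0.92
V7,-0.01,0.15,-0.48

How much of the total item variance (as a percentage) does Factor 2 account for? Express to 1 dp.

25.6%

SS loadings for Factor 2 = 0.79² + 0.18² + 0.83² + 0.33² + 0.56² + 0.04² + 0.15² = 1.7920
With 7 standardized items, total variance = 7. Proportion = 1.7920/7 = 0.2560 → 25.60%.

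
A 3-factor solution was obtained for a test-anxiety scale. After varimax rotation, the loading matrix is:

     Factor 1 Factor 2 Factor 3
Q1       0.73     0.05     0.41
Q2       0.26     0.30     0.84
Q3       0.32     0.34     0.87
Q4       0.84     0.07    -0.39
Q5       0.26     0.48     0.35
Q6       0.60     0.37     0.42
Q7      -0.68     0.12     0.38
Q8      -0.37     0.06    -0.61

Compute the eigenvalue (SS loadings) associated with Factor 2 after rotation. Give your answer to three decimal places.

0.598

SS loadings for Factor 2 = 0.05² + 0.30² + 0.34² + 0.07² + 0.48² + 0.37² + 0.12² + 0.06² = 0.0025 + 0.0900 + 0.1156 + 0.0049 + 0.2304 + 0.1369 + 0.0144 + 0.0036 = 0.5983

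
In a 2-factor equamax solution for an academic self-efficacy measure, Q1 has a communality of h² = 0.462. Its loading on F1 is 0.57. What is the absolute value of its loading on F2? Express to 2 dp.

0.37

Under orthogonal rotation h² = Σλ², so λ_F2² = h² − (0.3249) = 0.462 − 0.3249 = 0.1371.
|λ| = √0.1371 = 0.3703.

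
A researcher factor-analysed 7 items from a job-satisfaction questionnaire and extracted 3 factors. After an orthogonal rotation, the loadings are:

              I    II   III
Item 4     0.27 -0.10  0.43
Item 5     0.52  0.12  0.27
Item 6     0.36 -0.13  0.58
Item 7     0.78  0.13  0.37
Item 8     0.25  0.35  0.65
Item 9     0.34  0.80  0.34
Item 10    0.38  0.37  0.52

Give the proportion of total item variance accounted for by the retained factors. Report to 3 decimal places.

SS loadings by factor: 1.4038, 0.9576, 1.5396; total = 3.9010.
Total variance with 7 standardized items is 7, so the solution explains 3.9010/7 = 0.5573.

0.557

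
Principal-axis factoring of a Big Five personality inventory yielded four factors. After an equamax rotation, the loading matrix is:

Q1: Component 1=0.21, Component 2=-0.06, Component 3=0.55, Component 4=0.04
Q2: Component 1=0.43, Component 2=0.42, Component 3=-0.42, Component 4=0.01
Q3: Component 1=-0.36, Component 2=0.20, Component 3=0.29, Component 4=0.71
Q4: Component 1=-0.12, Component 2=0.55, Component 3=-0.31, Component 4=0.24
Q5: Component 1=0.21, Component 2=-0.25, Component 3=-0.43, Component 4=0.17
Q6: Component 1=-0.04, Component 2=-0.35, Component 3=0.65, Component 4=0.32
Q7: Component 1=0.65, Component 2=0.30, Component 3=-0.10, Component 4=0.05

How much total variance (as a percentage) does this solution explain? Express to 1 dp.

51.6%

Communalities: 0.3518, 0.5378, 0.7578, 0.4706, 0.3204, 0.6490, 0.5250; Σh² = 3.6124.
Total variance with 7 standardized items is 7, so the solution explains 3.6124/7 = 0.5161 = 51.61%.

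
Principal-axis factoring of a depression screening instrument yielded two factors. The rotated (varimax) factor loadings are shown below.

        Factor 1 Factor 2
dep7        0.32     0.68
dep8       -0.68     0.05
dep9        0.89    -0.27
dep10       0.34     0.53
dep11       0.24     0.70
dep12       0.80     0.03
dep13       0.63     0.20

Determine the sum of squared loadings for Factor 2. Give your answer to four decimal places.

1.3496

SS loadings for Factor 2 = 0.68² + 0.05² + (-0.27)² + 0.53² + 0.70² + 0.03² + 0.20² = 0.4624 + 0.0025 + 0.0729 + 0.2809 + 0.4900 + 0.0009 + 0.0400 = 1.3496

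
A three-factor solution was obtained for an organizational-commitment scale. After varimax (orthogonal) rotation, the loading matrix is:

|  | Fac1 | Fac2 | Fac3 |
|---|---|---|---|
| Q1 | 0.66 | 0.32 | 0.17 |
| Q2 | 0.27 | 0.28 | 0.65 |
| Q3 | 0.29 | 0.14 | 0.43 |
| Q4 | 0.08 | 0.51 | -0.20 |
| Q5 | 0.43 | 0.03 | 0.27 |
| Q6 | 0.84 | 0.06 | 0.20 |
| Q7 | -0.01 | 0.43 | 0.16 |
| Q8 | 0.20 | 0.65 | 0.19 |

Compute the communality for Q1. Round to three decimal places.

h² = 0.66² + 0.32² + 0.17² = 0.4356 + 0.1024 + 0.0289 = 0.5669

0.567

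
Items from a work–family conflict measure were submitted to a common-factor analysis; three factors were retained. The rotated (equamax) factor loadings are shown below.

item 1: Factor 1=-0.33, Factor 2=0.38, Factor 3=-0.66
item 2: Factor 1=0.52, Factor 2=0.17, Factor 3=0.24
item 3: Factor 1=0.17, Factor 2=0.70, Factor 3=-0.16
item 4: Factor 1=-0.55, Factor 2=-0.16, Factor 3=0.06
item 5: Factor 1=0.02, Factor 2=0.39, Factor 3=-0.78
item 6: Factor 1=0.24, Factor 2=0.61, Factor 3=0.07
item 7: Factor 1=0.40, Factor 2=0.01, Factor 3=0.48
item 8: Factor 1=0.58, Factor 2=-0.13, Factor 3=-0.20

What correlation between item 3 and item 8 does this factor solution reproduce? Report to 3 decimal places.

0.040

r̂ = Σ λ_i·λ_j across factors = (0.17)(0.58) + (0.70)(-0.13) + (-0.16)(-0.20)
  = +0.0986 -0.0910 +0.0320 = 0.0396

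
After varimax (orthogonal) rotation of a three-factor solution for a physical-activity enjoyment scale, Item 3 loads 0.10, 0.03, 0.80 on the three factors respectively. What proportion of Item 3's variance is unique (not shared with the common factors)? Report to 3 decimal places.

0.349

h² = 0.10² + 0.03² + 0.80² = 0.0100 + 0.0009 + 0.6400 = 0.6509
Uniqueness u² = 1 − h² = 1 − 0.6509 = 0.3491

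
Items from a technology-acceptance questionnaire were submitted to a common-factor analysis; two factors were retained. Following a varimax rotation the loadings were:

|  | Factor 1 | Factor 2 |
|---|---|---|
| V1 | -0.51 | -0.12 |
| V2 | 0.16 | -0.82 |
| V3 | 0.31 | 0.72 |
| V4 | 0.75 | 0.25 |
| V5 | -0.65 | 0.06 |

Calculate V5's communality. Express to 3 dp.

h² = (-0.65)² + 0.06² = 0.4225 + 0.0036 = 0.4261

0.426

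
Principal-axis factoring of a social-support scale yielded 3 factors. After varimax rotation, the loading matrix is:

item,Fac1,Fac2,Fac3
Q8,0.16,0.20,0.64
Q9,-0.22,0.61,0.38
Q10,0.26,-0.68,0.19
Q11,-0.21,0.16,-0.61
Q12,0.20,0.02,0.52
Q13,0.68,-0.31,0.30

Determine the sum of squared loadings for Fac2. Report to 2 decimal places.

1.00

SS loadings for Fac2 = 0.20² + 0.61² + (-0.68)² + 0.16² + 0.02² + (-0.31)² = 0.0400 + 0.3721 + 0.4624 + 0.0256 + 0.0004 + 0.0961 = 0.9966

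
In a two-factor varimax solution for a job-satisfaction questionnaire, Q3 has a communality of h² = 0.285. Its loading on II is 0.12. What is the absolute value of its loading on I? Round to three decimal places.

0.520

Under orthogonal rotation h² = Σλ², so λ_I² = h² − (0.0144) = 0.285 − 0.0144 = 0.2706.
|λ| = √0.2706 = 0.5202.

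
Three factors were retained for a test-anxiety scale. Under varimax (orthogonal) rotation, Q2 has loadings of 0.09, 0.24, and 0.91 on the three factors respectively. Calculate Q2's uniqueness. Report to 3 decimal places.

0.106

h² = 0.09² + 0.24² + 0.91² = 0.0081 + 0.0576 + 0.8281 = 0.8938
Uniqueness u² = 1 − h² = 1 − 0.8938 = 0.1062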